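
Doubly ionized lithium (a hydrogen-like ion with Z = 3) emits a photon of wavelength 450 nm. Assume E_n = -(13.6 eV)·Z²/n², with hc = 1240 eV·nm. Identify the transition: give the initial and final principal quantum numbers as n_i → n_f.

n_i = 5, n_f = 4

The photon energy is ΔE = hc/λ = 1240 / 450 = 2.756 eV.
With Z = 3, ΔE = 122.4 × (1/n_f² − 1/n_i²), so 1/n_f² − 1/n_i² = 0.02251.
Trying n_f = 4 gives 1/n_i² = 0.03999, i.e. n_i ≈ 5; this pair matches.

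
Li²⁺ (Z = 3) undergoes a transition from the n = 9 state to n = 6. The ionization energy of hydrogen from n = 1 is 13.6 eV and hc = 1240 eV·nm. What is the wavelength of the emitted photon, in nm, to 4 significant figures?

For Z = 3 the level energies scale as Z², so the effective Rydberg energy is 13.6 × 9 = 122.4 eV.
ΔE = 122.4 × (1/6² − 1/9²) = 122.4 × 0.01543 = 1.889 eV.
λ = hc/ΔE = 1240 / 1.889 = 656.5 nm.

656.5 nm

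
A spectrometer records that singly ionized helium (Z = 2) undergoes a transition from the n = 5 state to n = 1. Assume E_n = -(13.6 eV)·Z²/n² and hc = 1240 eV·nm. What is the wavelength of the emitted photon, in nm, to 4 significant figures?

23.74 nm

For Z = 2 the level energies scale as Z², so the effective Rydberg energy is 13.6 × 4 = 54.40 eV.
ΔE = 54.40 × (1/1² − 1/5²) = 54.40 × 0.9600 = 52.22 eV.
λ = hc/ΔE = 1240 / 52.22 = 23.74 nm.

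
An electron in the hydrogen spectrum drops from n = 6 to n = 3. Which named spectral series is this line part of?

Paschen

The series is set by the lower level: n_f = 3 is the Paschen series.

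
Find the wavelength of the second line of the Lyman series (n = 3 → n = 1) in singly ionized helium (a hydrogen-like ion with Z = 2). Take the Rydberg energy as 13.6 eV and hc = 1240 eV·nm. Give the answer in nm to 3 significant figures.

25.6 nm

The Lyman series terminates on n_f = 1; the second line has n_i = 1+2 = 3.
ΔE = 54.40 × (1/1² − 1/3²) = 48.36 eV.
λ = 1240 / 48.36 = 25.6 nm.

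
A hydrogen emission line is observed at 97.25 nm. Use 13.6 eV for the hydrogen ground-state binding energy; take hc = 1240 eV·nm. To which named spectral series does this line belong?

Lyman

ΔE = 1240/97.25 = 12.75 eV.
This matches 13.6 × (1/1² − 1/4²), so n_f = 1: the Lyman series.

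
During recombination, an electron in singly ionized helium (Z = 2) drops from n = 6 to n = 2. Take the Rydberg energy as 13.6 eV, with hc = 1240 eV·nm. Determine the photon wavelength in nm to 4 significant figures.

For Z = 2 the level energies scale as Z², so the effective Rydberg energy is 13.6 × 4 = 54.40 eV.
ΔE = 54.40 × (1/2² − 1/6²) = 54.40 × 0.2222 = 12.09 eV.
λ = hc/ΔE = 1240 / 12.09 = 102.6 nm.

102.6 nm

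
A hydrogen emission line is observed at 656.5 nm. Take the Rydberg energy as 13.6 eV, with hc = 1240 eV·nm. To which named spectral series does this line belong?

Balmer

ΔE = 1240/656.5 = 1.889 eV.
This matches 13.6 × (1/2² − 1/3²), so n_f = 2: the Balmer series.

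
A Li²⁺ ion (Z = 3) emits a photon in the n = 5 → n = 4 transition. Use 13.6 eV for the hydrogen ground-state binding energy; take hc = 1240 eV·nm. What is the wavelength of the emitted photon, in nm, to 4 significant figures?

For Z = 3 the level energies scale as Z², so the effective Rydberg energy is 13.6 × 9 = 122.4 eV.
ΔE = 122.4 × (1/4² − 1/5²) = 122.4 × 0.02250 = 2.754 eV.
λ = hc/ΔE = 1240 / 2.754 = 450.3 nm.

450.3 nm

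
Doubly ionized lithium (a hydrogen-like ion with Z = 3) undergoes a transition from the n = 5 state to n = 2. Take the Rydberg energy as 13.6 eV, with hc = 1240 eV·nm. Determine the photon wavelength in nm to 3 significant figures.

For Z = 3 the level energies scale as Z², so the effective Rydberg energy is 13.6 × 9 = 122.4 eV.
ΔE = 122.4 × (1/2² − 1/5²) = 122.4 × 0.2100 = 25.70 eV.
λ = hc/ΔE = 1240 / 25.70 = 48.2 nm.

48.2 nm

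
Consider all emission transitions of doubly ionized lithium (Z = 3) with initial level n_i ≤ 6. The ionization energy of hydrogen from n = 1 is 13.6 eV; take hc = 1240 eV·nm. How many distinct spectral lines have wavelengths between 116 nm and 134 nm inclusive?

1

Enumerate all n_i → n_f pairs with 1 ≤ n_f < n_i ≤ 6 and compute λ = 1240 / [13.6·9·(1/n_f² − 1/n_i²)].
Lines falling in [116, 134] nm: 6→3 (121.6 nm).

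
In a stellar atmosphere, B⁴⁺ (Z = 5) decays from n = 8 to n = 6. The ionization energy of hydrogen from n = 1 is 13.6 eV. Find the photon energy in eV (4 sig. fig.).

4.132 eV

The Bohr energies scale as Z², so for Z = 5: E_n = −340.0/n² eV.
E_8 = −340.0/64 = −5.313 eV and E_6 = −340.0/36 = −9.444 eV.
The photon energy is |E_8 − E_6| = 4.132 eV.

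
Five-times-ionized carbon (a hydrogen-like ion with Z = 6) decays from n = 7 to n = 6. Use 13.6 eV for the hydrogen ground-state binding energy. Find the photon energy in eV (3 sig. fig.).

The Bohr energies scale as Z², so for Z = 6: E_n = −489.6/n² eV.
E_7 = −489.6/49 = −9.992 eV and E_6 = −489.6/36 = −13.60 eV.
The photon energy is |E_7 − E_6| = 3.61 eV.

3.61 eV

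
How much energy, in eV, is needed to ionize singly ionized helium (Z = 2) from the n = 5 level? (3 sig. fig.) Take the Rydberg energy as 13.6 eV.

E_n = −13.6 Z²/n² = −54.40/n² eV for Z = 2.
E_5 = −54.40/25 = −2.18 eV, so ionization (to E = 0) requires 2.18 eV.

2.18 eV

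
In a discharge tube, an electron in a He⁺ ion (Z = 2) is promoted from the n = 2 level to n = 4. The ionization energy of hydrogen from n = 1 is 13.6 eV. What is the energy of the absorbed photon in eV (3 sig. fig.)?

The Bohr energies scale as Z², so for Z = 2: E_n = −54.40/n² eV.
E_4 = −54.40/16 = −3.400 eV and E_2 = −54.40/4 = −13.60 eV.
The photon energy is |E_4 − E_2| = 10.2 eV.

10.2 eV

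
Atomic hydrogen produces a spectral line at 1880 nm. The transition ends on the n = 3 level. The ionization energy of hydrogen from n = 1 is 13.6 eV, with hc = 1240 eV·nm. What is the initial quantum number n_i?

The photon energy is ΔE = hc/λ = 1240 / 1880 = 0.6596 eV.
With Z = 1, ΔE = 13.60 × (1/n_f² − 1/n_i²), so 1/n_f² − 1/n_i² = 0.04850.
With n_f = 3: 1/n_i² = 1/9 − 0.04850 = 0.06261, so n_i ≈ 4.00.

n_i = 4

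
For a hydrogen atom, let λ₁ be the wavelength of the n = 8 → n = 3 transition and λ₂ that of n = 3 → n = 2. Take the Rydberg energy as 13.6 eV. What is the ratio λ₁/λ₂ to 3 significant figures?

1.45

λ ∝ 1/ΔE ∝ 1/(1/n_f² − 1/n_i²), and the Z² and hc factors cancel in the ratio.
λ₁/λ₂ = (1/2² − 1/3²)/(1/3² − 1/8²) = 0.1389/0.09549 = 1.45.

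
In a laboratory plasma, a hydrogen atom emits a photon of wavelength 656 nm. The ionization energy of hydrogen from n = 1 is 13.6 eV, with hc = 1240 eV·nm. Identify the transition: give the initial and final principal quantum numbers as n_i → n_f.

The photon energy is ΔE = hc/λ = 1240 / 656 = 1.890 eV.
With Z = 1, ΔE = 13.60 × (1/n_f² − 1/n_i²), so 1/n_f² − 1/n_i² = 0.1390.
Trying n_f = 2 gives 1/n_i² = 0.1110, i.e. n_i ≈ 3; this pair matches.

n_i = 3, n_f = 2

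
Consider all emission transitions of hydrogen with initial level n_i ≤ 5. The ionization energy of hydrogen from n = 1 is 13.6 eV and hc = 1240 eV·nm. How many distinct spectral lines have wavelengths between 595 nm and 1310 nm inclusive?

Enumerate all n_i → n_f pairs with 1 ≤ n_f < n_i ≤ 5 and compute λ = 1240 / [13.6·1·(1/n_f² − 1/n_i²)].
Lines falling in [595, 1310] nm: 3→2 (656.5 nm), 5→3 (1282 nm).

2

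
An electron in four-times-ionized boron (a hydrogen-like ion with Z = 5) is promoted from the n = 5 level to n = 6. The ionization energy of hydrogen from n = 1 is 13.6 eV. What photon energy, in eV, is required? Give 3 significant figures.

4.16 eV

The Bohr energies scale as Z², so for Z = 5: E_n = −340.0/n² eV.
E_6 = −340.0/36 = −9.444 eV and E_5 = −340.0/25 = −13.60 eV.
The photon energy is |E_6 − E_5| = 4.16 eV.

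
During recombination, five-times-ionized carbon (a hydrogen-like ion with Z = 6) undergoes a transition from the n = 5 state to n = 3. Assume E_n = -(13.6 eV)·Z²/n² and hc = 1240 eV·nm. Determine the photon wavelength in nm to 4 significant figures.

35.62 nm

For Z = 6 the level energies scale as Z², so the effective Rydberg energy is 13.6 × 36 = 489.6 eV.
ΔE = 489.6 × (1/3² − 1/5²) = 489.6 × 0.07111 = 34.82 eV.
λ = hc/ΔE = 1240 / 34.82 = 35.62 nm.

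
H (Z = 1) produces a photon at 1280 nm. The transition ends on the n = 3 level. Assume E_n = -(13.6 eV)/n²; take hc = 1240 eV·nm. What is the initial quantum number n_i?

The photon energy is ΔE = hc/λ = 1240 / 1280 = 0.9688 eV.
With Z = 1, ΔE = 13.60 × (1/n_f² − 1/n_i²), so 1/n_f² − 1/n_i² = 0.07123.
With n_f = 3: 1/n_i² = 1/9 − 0.07123 = 0.03988, so n_i ≈ 5.01.

n_i = 5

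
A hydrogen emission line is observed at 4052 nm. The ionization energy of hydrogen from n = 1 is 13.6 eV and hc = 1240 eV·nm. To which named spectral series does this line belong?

Brackett

ΔE = 1240/4052 = 0.3060 eV.
This matches 13.6 × (1/4² − 1/5²), so n_f = 4: the Brackett series.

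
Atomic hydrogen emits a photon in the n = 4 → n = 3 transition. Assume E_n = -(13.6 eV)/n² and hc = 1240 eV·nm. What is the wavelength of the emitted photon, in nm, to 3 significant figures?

ΔE = 13.60 × (1/3² − 1/4²) = 13.60 × 0.04861 = 0.6611 eV.
λ = hc/ΔE = 1240 / 0.6611 = 1880 nm.
This line belongs to the Paschen series.

1880 nm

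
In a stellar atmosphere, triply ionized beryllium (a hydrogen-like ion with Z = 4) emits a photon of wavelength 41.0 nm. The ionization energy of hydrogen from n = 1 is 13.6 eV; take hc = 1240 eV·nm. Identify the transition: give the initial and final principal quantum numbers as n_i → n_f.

n_i = 3, n_f = 2

The photon energy is ΔE = hc/λ = 1240 / 41.0 = 30.24 eV.
With Z = 4, ΔE = 217.6 × (1/n_f² − 1/n_i²), so 1/n_f² − 1/n_i² = 0.1390.
Trying n_f = 2 gives 1/n_i² = 0.1110, i.e. n_i ≈ 3; this pair matches.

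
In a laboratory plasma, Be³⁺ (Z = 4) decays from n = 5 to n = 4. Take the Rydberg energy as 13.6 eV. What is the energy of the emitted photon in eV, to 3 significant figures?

4.90 eV

The Bohr energies scale as Z², so for Z = 4: E_n = −217.6/n² eV.
E_5 = −217.6/25 = −8.704 eV and E_4 = −217.6/16 = −13.60 eV.
The photon energy is |E_5 − E_4| = 4.90 eV.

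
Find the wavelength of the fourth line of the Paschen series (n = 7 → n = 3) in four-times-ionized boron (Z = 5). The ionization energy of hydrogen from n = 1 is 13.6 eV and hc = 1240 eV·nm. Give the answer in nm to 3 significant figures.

The Paschen series terminates on n_f = 3; the fourth line has n_i = 3+4 = 7.
ΔE = 340.0 × (1/3² − 1/7²) = 30.84 eV.
λ = 1240 / 30.84 = 40.2 nm.

40.2 nm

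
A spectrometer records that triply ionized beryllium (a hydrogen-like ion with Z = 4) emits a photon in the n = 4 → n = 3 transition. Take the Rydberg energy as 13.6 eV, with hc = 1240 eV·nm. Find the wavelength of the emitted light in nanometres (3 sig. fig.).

For Z = 4 the level energies scale as Z², so the effective Rydberg energy is 13.6 × 16 = 217.6 eV.
ΔE = 217.6 × (1/3² − 1/4²) = 217.6 × 0.04861 = 10.58 eV.
λ = hc/ΔE = 1240 / 10.58 = 117 nm.

117 nm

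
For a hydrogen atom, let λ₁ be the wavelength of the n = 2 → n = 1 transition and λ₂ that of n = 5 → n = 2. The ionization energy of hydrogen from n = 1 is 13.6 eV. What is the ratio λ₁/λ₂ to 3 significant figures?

λ ∝ 1/ΔE ∝ 1/(1/n_f² − 1/n_i²), and the Z² and hc factors cancel in the ratio.
λ₁/λ₂ = (1/2² − 1/5²)/(1/1² − 1/2²) = 0.2100/0.7500 = 0.280.

0.280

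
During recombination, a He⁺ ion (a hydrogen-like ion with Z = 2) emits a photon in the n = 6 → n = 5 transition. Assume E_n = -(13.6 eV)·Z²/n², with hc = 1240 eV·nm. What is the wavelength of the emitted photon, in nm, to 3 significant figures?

1860 nm

For Z = 2 the level energies scale as Z², so the effective Rydberg energy is 13.6 × 4 = 54.40 eV.
ΔE = 54.40 × (1/5² − 1/6²) = 54.40 × 0.01222 = 0.6649 eV.
λ = hc/ΔE = 1240 / 0.6649 = 1860 nm.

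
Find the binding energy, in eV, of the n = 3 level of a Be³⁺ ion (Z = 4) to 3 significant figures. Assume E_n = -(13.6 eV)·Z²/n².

E_n = −13.6 Z²/n² = −217.6/n² eV for Z = 4.
E_3 = −217.6/9 = −24.2 eV, so ionization (to E = 0) requires 24.2 eV.

24.2 eV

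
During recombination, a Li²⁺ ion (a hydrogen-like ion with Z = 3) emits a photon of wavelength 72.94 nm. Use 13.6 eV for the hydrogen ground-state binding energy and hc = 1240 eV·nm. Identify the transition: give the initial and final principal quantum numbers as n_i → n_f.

The photon energy is ΔE = hc/λ = 1240 / 72.94 = 17.00 eV.
With Z = 3, ΔE = 122.4 × (1/n_f² − 1/n_i²), so 1/n_f² − 1/n_i² = 0.1389.
Trying n_f = 2 gives 1/n_i² = 0.1111, i.e. n_i ≈ 3; this pair matches.

n_i = 3, n_f = 2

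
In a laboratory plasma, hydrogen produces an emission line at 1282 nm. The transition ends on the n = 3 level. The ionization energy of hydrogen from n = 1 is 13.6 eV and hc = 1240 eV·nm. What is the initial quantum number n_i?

n_i = 5

The photon energy is ΔE = hc/λ = 1240 / 1282 = 0.9672 eV.
With Z = 1, ΔE = 13.60 × (1/n_f² − 1/n_i²), so 1/n_f² − 1/n_i² = 0.07112.
With n_f = 3: 1/n_i² = 1/9 − 0.07112 = 0.03999, so n_i ≈ 5.00.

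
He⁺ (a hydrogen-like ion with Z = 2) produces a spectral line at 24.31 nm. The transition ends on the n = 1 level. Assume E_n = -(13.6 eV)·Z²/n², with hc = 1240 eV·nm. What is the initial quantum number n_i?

n_i = 4

The photon energy is ΔE = hc/λ = 1240 / 24.31 = 51.01 eV.
With Z = 2, ΔE = 54.40 × (1/n_f² − 1/n_i²), so 1/n_f² − 1/n_i² = 0.9376.
With n_f = 1: 1/n_i² = 1/1 − 0.9376 = 0.06236, so n_i ≈ 4.00.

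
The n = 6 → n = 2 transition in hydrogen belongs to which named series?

Balmer

The series is set by the lower level: n_f = 2 is the Balmer series.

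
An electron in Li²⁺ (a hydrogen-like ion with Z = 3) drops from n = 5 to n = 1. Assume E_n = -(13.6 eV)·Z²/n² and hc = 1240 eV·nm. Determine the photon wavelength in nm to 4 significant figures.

10.55 nm

For Z = 3 the level energies scale as Z², so the effective Rydberg energy is 13.6 × 9 = 122.4 eV.
ΔE = 122.4 × (1/1² − 1/5²) = 122.4 × 0.9600 = 117.5 eV.
λ = hc/ΔE = 1240 / 117.5 = 10.55 nm.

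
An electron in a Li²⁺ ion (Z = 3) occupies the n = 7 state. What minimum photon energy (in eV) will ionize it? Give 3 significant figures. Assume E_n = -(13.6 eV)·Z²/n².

2.50 eV

E_n = −13.6 Z²/n² = −122.4/n² eV for Z = 3.
E_7 = −122.4/49 = −2.50 eV, so ionization (to E = 0) requires 2.50 eV.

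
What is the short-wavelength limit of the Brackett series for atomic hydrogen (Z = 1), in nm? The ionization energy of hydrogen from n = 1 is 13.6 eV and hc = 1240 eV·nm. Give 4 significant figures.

1459 nm

The Brackett series has lower level n_f = 4; the series limit corresponds to n_i → ∞.
ΔE_max = 13.6 × 1 / 4² = 0.8500 eV.
λ_min = 1240 / 0.8500 = 1459 nm.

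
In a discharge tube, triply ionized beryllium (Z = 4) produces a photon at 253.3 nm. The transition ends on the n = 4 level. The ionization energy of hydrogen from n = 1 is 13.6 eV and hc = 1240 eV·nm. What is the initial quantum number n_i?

n_i = 5

The photon energy is ΔE = hc/λ = 1240 / 253.3 = 4.895 eV.
With Z = 4, ΔE = 217.6 × (1/n_f² − 1/n_i²), so 1/n_f² − 1/n_i² = 0.02250.
With n_f = 4: 1/n_i² = 1/16 − 0.02250 = 0.04000, so n_i ≈ 5.00.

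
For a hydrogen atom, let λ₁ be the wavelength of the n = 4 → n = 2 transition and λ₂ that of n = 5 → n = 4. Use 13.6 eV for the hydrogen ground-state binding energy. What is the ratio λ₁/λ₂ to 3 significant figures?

0.120

λ ∝ 1/ΔE ∝ 1/(1/n_f² − 1/n_i²), and the Z² and hc factors cancel in the ratio.
λ₁/λ₂ = (1/4² − 1/5²)/(1/2² − 1/4²) = 0.02250/0.1875 = 0.120.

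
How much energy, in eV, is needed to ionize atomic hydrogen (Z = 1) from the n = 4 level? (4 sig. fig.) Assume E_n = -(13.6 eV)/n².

E_4 = −13.60/16 = −0.8500 eV, so ionization (to E = 0) requires 0.8500 eV.

0.8500 eV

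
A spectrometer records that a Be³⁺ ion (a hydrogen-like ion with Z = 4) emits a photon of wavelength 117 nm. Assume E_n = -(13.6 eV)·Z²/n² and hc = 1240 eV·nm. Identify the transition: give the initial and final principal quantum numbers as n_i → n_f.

n_i = 4, n_f = 3

The photon energy is ΔE = hc/λ = 1240 / 117 = 10.60 eV.
With Z = 4, ΔE = 217.6 × (1/n_f² − 1/n_i²), so 1/n_f² − 1/n_i² = 0.04871.
Trying n_f = 3 gives 1/n_i² = 0.06241, i.e. n_i ≈ 4; this pair matches.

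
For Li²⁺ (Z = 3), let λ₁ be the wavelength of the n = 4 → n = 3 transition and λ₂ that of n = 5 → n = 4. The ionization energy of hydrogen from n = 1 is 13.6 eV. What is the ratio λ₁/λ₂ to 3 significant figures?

λ ∝ 1/ΔE ∝ 1/(1/n_f² − 1/n_i²), and the Z² and hc factors cancel in the ratio.
λ₁/λ₂ = (1/4² − 1/5²)/(1/3² − 1/4²) = 0.02250/0.04861 = 0.463.

0.463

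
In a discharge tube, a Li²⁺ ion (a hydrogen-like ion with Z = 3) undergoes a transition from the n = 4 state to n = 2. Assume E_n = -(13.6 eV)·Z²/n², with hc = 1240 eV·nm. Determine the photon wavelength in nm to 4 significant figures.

For Z = 3 the level energies scale as Z², so the effective Rydberg energy is 13.6 × 9 = 122.4 eV.
ΔE = 122.4 × (1/2² − 1/4²) = 122.4 × 0.1875 = 22.95 eV.
λ = hc/ΔE = 1240 / 22.95 = 54.03 nm.

54.03 nm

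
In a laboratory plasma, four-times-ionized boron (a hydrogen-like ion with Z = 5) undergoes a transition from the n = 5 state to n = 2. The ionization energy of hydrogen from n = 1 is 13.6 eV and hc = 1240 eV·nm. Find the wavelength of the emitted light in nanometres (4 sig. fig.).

17.37 nm

For Z = 5 the level energies scale as Z², so the effective Rydberg energy is 13.6 × 25 = 340.0 eV.
ΔE = 340.0 × (1/2² − 1/5²) = 340.0 × 0.2100 = 71.40 eV.
λ = hc/ΔE = 1240 / 71.40 = 17.37 nm.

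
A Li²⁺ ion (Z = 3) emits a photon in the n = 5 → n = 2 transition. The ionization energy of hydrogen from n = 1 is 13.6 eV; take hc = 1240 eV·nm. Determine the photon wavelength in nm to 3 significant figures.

For Z = 3 the level energies scale as Z², so the effective Rydberg energy is 13.6 × 9 = 122.4 eV.
ΔE = 122.4 × (1/2² − 1/5²) = 122.4 × 0.2100 = 25.70 eV.
λ = hc/ΔE = 1240 / 25.70 = 48.2 nm.

48.2 nm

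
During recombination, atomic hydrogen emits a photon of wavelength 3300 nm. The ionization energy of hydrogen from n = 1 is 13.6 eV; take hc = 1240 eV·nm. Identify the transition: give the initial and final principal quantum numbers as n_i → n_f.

The photon energy is ΔE = hc/λ = 1240 / 3300 = 0.3758 eV.
With Z = 1, ΔE = 13.60 × (1/n_f² − 1/n_i²), so 1/n_f² − 1/n_i² = 0.02763.
Trying n_f = 5 gives 1/n_i² = 0.01237, i.e. n_i ≈ 9; this pair matches.

n_i = 9, n_f = 5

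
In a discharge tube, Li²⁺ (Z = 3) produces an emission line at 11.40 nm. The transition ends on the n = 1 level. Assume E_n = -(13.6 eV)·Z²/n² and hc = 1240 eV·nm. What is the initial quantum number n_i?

n_i = 3

The photon energy is ΔE = hc/λ = 1240 / 11.40 = 108.8 eV.
With Z = 3, ΔE = 122.4 × (1/n_f² − 1/n_i²), so 1/n_f² − 1/n_i² = 0.8887.
With n_f = 1: 1/n_i² = 1/1 − 0.8887 = 0.1113, so n_i ≈ 3.00.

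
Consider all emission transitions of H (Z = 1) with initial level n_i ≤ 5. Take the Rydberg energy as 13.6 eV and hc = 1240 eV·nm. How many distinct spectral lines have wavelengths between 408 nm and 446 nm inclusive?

1

Enumerate all n_i → n_f pairs with 1 ≤ n_f < n_i ≤ 5 and compute λ = 1240 / [13.6·1·(1/n_f² − 1/n_i²)].
Lines falling in [408, 446] nm: 5→2 (434.2 nm).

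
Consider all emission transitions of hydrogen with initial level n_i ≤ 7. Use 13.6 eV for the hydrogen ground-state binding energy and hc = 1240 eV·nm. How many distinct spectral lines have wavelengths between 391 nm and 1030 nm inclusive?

Enumerate all n_i → n_f pairs with 1 ≤ n_f < n_i ≤ 7 and compute λ = 1240 / [13.6·1·(1/n_f² − 1/n_i²)].
Lines falling in [391, 1030] nm: 7→2 (397.1 nm), 6→2 (410.3 nm), 5→2 (434.2 nm), 4→2 (486.3 nm), 3→2 (656.5 nm), 7→3 (1005 nm).

6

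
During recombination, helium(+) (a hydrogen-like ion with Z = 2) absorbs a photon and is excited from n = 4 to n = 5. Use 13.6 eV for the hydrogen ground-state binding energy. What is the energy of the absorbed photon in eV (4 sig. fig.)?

1.224 eV

The Bohr energies scale as Z², so for Z = 2: E_n = −54.40/n² eV.
E_5 = −54.40/25 = −2.176 eV and E_4 = −54.40/16 = −3.400 eV.
The photon energy is |E_5 − E_4| = 1.224 eV.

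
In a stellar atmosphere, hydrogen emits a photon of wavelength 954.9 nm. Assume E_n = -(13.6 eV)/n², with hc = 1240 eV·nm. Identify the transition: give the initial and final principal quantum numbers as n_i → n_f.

The photon energy is ΔE = hc/λ = 1240 / 954.9 = 1.299 eV.
With Z = 1, ΔE = 13.60 × (1/n_f² − 1/n_i²), so 1/n_f² − 1/n_i² = 0.09548.
Trying n_f = 3 gives 1/n_i² = 0.01563, i.e. n_i ≈ 8; this pair matches.

n_i = 8, n_f = 3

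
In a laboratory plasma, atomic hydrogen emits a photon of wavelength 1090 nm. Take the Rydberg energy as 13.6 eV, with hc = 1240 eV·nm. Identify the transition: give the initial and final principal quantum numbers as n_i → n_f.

n_i = 6, n_f = 3

The photon energy is ΔE = hc/λ = 1240 / 1090 = 1.138 eV.
With Z = 1, ΔE = 13.60 × (1/n_f² − 1/n_i²), so 1/n_f² − 1/n_i² = 0.08365.
Trying n_f = 3 gives 1/n_i² = 0.02746, i.e. n_i ≈ 6; this pair matches.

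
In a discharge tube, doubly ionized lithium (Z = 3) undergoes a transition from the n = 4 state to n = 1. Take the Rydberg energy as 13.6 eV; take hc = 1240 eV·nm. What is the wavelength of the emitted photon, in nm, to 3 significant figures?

10.8 nm

For Z = 3 the level energies scale as Z², so the effective Rydberg energy is 13.6 × 9 = 122.4 eV.
ΔE = 122.4 × (1/1² − 1/4²) = 122.4 × 0.9375 = 114.8 eV.
λ = hc/ΔE = 1240 / 114.8 = 10.8 nm.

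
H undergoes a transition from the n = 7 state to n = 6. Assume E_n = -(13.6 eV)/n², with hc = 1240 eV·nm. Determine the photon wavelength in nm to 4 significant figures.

ΔE = 13.60 × (1/6² − 1/7²) = 13.60 × 0.007370 = 0.1002 eV.
λ = hc/ΔE = 1240 / 0.1002 = 12370 nm.

12370 nm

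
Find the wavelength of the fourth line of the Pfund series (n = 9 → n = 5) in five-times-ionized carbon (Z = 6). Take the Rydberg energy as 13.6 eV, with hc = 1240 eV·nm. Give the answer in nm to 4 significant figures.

The Pfund series terminates on n_f = 5; the fourth line has n_i = 5+4 = 9.
ΔE = 489.6 × (1/5² − 1/9²) = 13.54 eV.
λ = 1240 / 13.54 = 91.58 nm.

91.58 nm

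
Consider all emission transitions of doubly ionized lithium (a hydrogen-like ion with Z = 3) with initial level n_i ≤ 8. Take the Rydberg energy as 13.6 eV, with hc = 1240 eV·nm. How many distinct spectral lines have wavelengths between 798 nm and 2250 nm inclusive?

4

Enumerate all n_i → n_f pairs with 1 ≤ n_f < n_i ≤ 8 and compute λ = 1240 / [13.6·9·(1/n_f² − 1/n_i²)].
Lines falling in [798, 2250] nm: 6→5 (828.9 nm), 8→6 (833.6 nm), 7→6 (1375 nm), 8→7 (2118 nm).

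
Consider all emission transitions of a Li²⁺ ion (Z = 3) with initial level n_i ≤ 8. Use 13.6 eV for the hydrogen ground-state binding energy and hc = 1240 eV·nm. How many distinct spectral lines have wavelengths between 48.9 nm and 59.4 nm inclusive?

Enumerate all n_i → n_f pairs with 1 ≤ n_f < n_i ≤ 8 and compute λ = 1240 / [13.6·9·(1/n_f² − 1/n_i²)].
Lines falling in [48.9, 59.4] nm: 4→2 (54.03 nm).

1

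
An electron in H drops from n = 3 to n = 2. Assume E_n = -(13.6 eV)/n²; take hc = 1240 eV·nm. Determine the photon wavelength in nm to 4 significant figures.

656.5 nm

ΔE = 13.60 × (1/2² − 1/3²) = 13.60 × 0.1389 = 1.889 eV.
λ = hc/ΔE = 1240 / 1.889 = 656.5 nm.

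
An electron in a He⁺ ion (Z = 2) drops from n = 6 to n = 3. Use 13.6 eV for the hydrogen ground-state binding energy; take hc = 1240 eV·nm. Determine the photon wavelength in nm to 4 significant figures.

For Z = 2 the level energies scale as Z², so the effective Rydberg energy is 13.6 × 4 = 54.40 eV.
ΔE = 54.40 × (1/3² − 1/6²) = 54.40 × 0.08333 = 4.533 eV.
λ = hc/ΔE = 1240 / 4.533 = 273.5 nm.

273.5 nm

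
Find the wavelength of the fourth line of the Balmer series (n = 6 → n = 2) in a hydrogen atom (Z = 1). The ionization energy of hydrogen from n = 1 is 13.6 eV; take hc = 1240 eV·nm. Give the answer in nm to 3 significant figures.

The Balmer series terminates on n_f = 2; the fourth line has n_i = 2+4 = 6.
ΔE = 13.60 × (1/2² − 1/6²) = 3.022 eV.
λ = 1240 / 3.022 = 410 nm.

410 nm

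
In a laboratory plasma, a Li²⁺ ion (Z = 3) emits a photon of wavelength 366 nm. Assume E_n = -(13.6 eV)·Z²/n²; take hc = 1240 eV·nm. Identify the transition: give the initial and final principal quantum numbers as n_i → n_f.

n_i = 9, n_f = 5

The photon energy is ΔE = hc/λ = 1240 / 366 = 3.388 eV.
With Z = 3, ΔE = 122.4 × (1/n_f² − 1/n_i²), so 1/n_f² − 1/n_i² = 0.02768.
Trying n_f = 5 gives 1/n_i² = 0.01232, i.e. n_i ≈ 9; this pair matches.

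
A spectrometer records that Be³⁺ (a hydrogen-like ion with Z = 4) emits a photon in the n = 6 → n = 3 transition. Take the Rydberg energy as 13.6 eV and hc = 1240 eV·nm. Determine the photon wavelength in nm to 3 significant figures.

For Z = 4 the level energies scale as Z², so the effective Rydberg energy is 13.6 × 16 = 217.6 eV.
ΔE = 217.6 × (1/3² − 1/6²) = 217.6 × 0.08333 = 18.13 eV.
λ = hc/ΔE = 1240 / 18.13 = 68.4 nm.

68.4 nm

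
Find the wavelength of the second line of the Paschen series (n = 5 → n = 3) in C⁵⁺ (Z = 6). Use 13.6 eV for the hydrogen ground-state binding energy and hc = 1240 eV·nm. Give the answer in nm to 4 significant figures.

35.62 nm

The Paschen series terminates on n_f = 3; the second line has n_i = 3+2 = 5.
ΔE = 489.6 × (1/3² − 1/5²) = 34.82 eV.
λ = 1240 / 34.82 = 35.62 nm.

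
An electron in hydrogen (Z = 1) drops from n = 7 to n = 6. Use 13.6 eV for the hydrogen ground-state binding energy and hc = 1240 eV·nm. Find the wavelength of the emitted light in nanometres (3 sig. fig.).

ΔE = 13.60 × (1/6² − 1/7²) = 13.60 × 0.007370 = 0.1002 eV.
λ = hc/ΔE = 1240 / 0.1002 = 12400 nm.

12400 nm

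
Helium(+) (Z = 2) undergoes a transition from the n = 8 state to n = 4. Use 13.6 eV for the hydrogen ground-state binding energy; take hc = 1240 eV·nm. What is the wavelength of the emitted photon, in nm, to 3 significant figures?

486 nm

For Z = 2 the level energies scale as Z², so the effective Rydberg energy is 13.6 × 4 = 54.40 eV.
ΔE = 54.40 × (1/4² − 1/8²) = 54.40 × 0.04688 = 2.550 eV.
λ = hc/ΔE = 1240 / 2.550 = 486 nm.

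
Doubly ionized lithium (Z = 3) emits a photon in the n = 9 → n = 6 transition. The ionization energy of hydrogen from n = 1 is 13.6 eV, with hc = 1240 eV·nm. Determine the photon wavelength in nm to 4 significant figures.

656.5 nm

For Z = 3 the level energies scale as Z², so the effective Rydberg energy is 13.6 × 9 = 122.4 eV.
ΔE = 122.4 × (1/6² − 1/9²) = 122.4 × 0.01543 = 1.889 eV.
λ = hc/ΔE = 1240 / 1.889 = 656.5 nm.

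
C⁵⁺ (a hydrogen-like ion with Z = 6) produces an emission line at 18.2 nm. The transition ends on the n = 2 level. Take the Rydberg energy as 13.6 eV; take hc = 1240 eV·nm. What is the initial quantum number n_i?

n_i = 3

The photon energy is ΔE = hc/λ = 1240 / 18.2 = 68.13 eV.
With Z = 6, ΔE = 489.6 × (1/n_f² − 1/n_i²), so 1/n_f² − 1/n_i² = 0.1392.
With n_f = 2: 1/n_i² = 1/4 − 0.1392 = 0.1108, so n_i ≈ 3.00.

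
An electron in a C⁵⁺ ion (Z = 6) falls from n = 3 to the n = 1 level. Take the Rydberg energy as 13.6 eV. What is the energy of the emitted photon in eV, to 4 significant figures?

The Bohr energies scale as Z², so for Z = 6: E_n = −489.6/n² eV.
E_3 = −489.6/9 = −54.40 eV and E_1 = −489.6/1 = −489.6 eV.
The photon energy is |E_3 − E_1| = 435.2 eV.

435.2 eV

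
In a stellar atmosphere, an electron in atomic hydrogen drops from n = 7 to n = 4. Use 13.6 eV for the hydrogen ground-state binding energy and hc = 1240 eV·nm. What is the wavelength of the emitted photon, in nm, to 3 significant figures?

2170 nm

ΔE = 13.60 × (1/4² − 1/7²) = 13.60 × 0.04209 = 0.5724 eV.
λ = hc/ΔE = 1240 / 0.5724 = 2170 nm.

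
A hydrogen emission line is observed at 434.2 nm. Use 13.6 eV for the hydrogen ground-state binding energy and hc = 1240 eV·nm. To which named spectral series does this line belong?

ΔE = 1240/434.2 = 2.856 eV.
This matches 13.6 × (1/2² − 1/5²), so n_f = 2: the Balmer series.

Balmer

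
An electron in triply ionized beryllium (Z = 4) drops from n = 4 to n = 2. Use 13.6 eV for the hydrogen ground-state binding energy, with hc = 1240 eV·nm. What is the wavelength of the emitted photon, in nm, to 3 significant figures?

30.4 nm

For Z = 4 the level energies scale as Z², so the effective Rydberg energy is 13.6 × 16 = 217.6 eV.
ΔE = 217.6 × (1/2² − 1/4²) = 217.6 × 0.1875 = 40.80 eV.
λ = hc/ΔE = 1240 / 40.80 = 30.4 nm.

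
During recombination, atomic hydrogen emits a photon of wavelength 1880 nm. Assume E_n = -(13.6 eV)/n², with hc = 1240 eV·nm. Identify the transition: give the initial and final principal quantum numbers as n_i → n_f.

The photon energy is ΔE = hc/λ = 1240 / 1880 = 0.6596 eV.
With Z = 1, ΔE = 13.60 × (1/n_f² − 1/n_i²), so 1/n_f² − 1/n_i² = 0.04850.
Trying n_f = 3 gives 1/n_i² = 0.06261, i.e. n_i ≈ 4; this pair matches.

n_i = 4, n_f = 3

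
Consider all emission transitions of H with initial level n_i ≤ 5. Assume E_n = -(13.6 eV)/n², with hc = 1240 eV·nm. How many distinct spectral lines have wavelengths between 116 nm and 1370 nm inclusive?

Enumerate all n_i → n_f pairs with 1 ≤ n_f < n_i ≤ 5 and compute λ = 1240 / [13.6·1·(1/n_f² − 1/n_i²)].
Lines falling in [116, 1370] nm: 2→1 (121.6 nm), 5→2 (434.2 nm), 4→2 (486.3 nm), 3→2 (656.5 nm), 5→3 (1282 nm).

5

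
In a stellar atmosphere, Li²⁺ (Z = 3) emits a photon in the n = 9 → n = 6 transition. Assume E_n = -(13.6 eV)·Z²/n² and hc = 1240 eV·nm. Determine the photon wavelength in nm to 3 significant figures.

656 nm

For Z = 3 the level energies scale as Z², so the effective Rydberg energy is 13.6 × 9 = 122.4 eV.
ΔE = 122.4 × (1/6² − 1/9²) = 122.4 × 0.01543 = 1.889 eV.
λ = hc/ΔE = 1240 / 1.889 = 656 nm.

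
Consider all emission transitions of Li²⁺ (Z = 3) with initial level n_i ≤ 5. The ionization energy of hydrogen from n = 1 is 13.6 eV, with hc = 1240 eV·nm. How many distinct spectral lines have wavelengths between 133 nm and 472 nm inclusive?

Enumerate all n_i → n_f pairs with 1 ≤ n_f < n_i ≤ 5 and compute λ = 1240 / [13.6·9·(1/n_f² − 1/n_i²)].
Lines falling in [133, 472] nm: 5→3 (142.5 nm), 4→3 (208.4 nm), 5→4 (450.3 nm).

3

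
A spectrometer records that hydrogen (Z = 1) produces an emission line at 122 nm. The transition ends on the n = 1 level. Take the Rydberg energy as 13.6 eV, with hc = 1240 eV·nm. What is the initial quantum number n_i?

The photon energy is ΔE = hc/λ = 1240 / 122 = 10.16 eV.
With Z = 1, ΔE = 13.60 × (1/n_f² − 1/n_i²), so 1/n_f² − 1/n_i² = 0.7473.
With n_f = 1: 1/n_i² = 1/1 − 0.7473 = 0.2527, so n_i ≈ 1.99.

n_i = 2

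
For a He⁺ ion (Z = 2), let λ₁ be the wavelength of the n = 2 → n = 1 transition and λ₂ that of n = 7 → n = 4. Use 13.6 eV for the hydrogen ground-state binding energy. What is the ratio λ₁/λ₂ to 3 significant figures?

λ ∝ 1/ΔE ∝ 1/(1/n_f² − 1/n_i²), and the Z² and hc factors cancel in the ratio.
λ₁/λ₂ = (1/4² − 1/7²)/(1/1² − 1/2²) = 0.04209/0.7500 = 0.0561.

0.0561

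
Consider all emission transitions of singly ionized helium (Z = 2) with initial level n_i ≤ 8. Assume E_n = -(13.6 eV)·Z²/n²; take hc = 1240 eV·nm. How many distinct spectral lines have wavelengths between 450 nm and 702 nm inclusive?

4

Enumerate all n_i → n_f pairs with 1 ≤ n_f < n_i ≤ 8 and compute λ = 1240 / [13.6·4·(1/n_f² − 1/n_i²)].
Lines falling in [450, 702] nm: 4→3 (468.9 nm), 8→4 (486.3 nm), 7→4 (541.5 nm), 6→4 (656.5 nm).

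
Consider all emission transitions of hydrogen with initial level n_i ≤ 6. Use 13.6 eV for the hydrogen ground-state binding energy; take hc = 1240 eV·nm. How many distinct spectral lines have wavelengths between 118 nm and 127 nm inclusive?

1

Enumerate all n_i → n_f pairs with 1 ≤ n_f < n_i ≤ 6 and compute λ = 1240 / [13.6·1·(1/n_f² − 1/n_i²)].
Lines falling in [118, 127] nm: 2→1 (121.6 nm).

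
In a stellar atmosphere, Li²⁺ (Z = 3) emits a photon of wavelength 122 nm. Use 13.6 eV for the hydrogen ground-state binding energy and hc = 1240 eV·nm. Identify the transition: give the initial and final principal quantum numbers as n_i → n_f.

The photon energy is ΔE = hc/λ = 1240 / 122 = 10.16 eV.
With Z = 3, ΔE = 122.4 × (1/n_f² − 1/n_i²), so 1/n_f² − 1/n_i² = 0.08304.
Trying n_f = 3 gives 1/n_i² = 0.02807, i.e. n_i ≈ 6; this pair matches.

n_i = 6, n_f = 3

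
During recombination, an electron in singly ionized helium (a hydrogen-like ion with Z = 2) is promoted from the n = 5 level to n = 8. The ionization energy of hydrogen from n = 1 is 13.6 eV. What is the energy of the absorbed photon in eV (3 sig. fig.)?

The Bohr energies scale as Z², so for Z = 2: E_n = −54.40/n² eV.
E_8 = −54.40/64 = −0.8500 eV and E_5 = −54.40/25 = −2.176 eV.
The photon energy is |E_8 − E_5| = 1.33 eV.

1.33 eV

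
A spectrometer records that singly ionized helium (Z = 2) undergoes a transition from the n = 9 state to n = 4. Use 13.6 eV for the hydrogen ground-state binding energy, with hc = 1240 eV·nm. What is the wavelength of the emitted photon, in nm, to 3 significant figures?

454 nm

For Z = 2 the level energies scale as Z², so the effective Rydberg energy is 13.6 × 4 = 54.40 eV.
ΔE = 54.40 × (1/4² − 1/9²) = 54.40 × 0.05015 = 2.728 eV.
λ = hc/ΔE = 1240 / 2.728 = 454 nm.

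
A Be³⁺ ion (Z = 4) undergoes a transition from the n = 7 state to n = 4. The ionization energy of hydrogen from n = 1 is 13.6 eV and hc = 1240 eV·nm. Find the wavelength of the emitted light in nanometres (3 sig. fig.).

For Z = 4 the level energies scale as Z², so the effective Rydberg energy is 13.6 × 16 = 217.6 eV.
ΔE = 217.6 × (1/4² − 1/7²) = 217.6 × 0.04209 = 9.159 eV.
λ = hc/ΔE = 1240 / 9.159 = 135 nm.

135 nm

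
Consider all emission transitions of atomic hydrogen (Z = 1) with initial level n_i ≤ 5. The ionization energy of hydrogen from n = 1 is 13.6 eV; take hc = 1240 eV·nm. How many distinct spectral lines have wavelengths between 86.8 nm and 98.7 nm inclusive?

2

Enumerate all n_i → n_f pairs with 1 ≤ n_f < n_i ≤ 5 and compute λ = 1240 / [13.6·1·(1/n_f² − 1/n_i²)].
Lines falling in [86.8, 98.7] nm: 5→1 (94.98 nm), 4→1 (97.25 nm).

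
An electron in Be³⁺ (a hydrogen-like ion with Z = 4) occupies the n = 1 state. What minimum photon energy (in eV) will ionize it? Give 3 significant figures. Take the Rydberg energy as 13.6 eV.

E_n = −13.6 Z²/n² = −217.6/n² eV for Z = 4.
E_1 = −217.6/1 = −218 eV, so ionization (to E = 0) requires 218 eV.

218 eV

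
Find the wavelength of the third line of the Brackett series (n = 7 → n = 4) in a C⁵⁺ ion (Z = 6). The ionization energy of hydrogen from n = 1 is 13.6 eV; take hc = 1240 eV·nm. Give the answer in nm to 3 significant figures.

The Brackett series terminates on n_f = 4; the third line has n_i = 4+3 = 7.
ΔE = 489.6 × (1/4² − 1/7²) = 20.61 eV.
λ = 1240 / 20.61 = 60.2 nm.

60.2 nm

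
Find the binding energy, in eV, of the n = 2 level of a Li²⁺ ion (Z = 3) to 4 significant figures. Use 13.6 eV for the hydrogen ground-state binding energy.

30.60 eV

E_n = −13.6 Z²/n² = −122.4/n² eV for Z = 3.
E_2 = −122.4/4 = −30.60 eV, so ionization (to E = 0) requires 30.60 eV.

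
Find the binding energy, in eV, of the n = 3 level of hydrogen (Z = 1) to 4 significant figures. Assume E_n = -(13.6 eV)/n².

1.511 eV

E_3 = −13.60/9 = −1.511 eV, so ionization (to E = 0) requires 1.511 eV.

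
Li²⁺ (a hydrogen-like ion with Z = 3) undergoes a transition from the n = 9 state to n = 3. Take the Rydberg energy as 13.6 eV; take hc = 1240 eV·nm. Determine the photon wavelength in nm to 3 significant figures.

103 nm

For Z = 3 the level energies scale as Z², so the effective Rydberg energy is 13.6 × 9 = 122.4 eV.
ΔE = 122.4 × (1/3² − 1/9²) = 122.4 × 0.09877 = 12.09 eV.
λ = hc/ΔE = 1240 / 12.09 = 103 nm.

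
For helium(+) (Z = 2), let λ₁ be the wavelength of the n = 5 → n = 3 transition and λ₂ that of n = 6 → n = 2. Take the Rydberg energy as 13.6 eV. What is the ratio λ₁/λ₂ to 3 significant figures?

3.13

λ ∝ 1/ΔE ∝ 1/(1/n_f² − 1/n_i²), and the Z² and hc factors cancel in the ratio.
λ₁/λ₂ = (1/2² − 1/6²)/(1/3² − 1/5²) = 0.2222/0.07111 = 3.13.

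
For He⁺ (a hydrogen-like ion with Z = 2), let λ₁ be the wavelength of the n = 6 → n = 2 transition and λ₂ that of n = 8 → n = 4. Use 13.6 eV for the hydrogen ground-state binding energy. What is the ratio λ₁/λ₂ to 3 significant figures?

0.211

λ ∝ 1/ΔE ∝ 1/(1/n_f² − 1/n_i²), and the Z² and hc factors cancel in the ratio.
λ₁/λ₂ = (1/4² − 1/8²)/(1/2² − 1/6²) = 0.04688/0.2222 = 0.211.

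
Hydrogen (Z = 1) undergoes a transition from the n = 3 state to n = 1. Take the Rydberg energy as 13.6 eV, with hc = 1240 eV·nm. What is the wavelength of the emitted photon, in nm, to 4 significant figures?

102.6 nm

ΔE = 13.60 × (1/1² − 1/3²) = 13.60 × 0.8889 = 12.09 eV.
λ = hc/ΔE = 1240 / 12.09 = 102.6 nm.
This line belongs to the Lyman series.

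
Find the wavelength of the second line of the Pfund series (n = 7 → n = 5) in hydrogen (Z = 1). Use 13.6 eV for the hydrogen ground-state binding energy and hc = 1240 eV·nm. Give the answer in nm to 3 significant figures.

4650 nm

The Pfund series terminates on n_f = 5; the second line has n_i = 5+2 = 7.
ΔE = 13.60 × (1/5² − 1/7²) = 0.2664 eV.
λ = 1240 / 0.2664 = 4650 nm.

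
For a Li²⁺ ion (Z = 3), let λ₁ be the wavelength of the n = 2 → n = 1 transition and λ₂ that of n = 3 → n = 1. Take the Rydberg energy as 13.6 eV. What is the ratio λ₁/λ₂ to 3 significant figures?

1.19

λ ∝ 1/ΔE ∝ 1/(1/n_f² − 1/n_i²), and the Z² and hc factors cancel in the ratio.
λ₁/λ₂ = (1/1² − 1/3²)/(1/1² − 1/2²) = 0.8889/0.7500 = 1.19.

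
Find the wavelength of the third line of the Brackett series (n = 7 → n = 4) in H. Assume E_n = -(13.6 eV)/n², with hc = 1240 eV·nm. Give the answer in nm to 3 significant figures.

2170 nm

The Brackett series terminates on n_f = 4; the third line has n_i = 4+3 = 7.
ΔE = 13.60 × (1/4² − 1/7²) = 0.5724 eV.
λ = 1240 / 0.5724 = 2170 nm.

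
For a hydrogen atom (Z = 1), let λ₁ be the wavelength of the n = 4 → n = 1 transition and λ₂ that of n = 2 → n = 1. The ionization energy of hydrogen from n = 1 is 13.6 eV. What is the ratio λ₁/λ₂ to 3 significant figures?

λ ∝ 1/ΔE ∝ 1/(1/n_f² − 1/n_i²), and the Z² and hc factors cancel in the ratio.
λ₁/λ₂ = (1/1² − 1/2²)/(1/1² − 1/4²) = 0.7500/0.9375 = 0.800.

0.800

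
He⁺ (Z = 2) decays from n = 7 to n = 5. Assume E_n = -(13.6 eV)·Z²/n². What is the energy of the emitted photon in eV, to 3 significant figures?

The Bohr energies scale as Z², so for Z = 2: E_n = −54.40/n² eV.
E_7 = −54.40/49 = −1.110 eV and E_5 = −54.40/25 = −2.176 eV.
The photon energy is |E_7 − E_5| = 1.07 eV.

1.07 eV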